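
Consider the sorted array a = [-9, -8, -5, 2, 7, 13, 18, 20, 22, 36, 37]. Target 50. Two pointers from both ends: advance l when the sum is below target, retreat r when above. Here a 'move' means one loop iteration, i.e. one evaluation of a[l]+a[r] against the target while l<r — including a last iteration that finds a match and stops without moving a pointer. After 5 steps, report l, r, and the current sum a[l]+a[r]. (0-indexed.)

l=5, r=10, sum=50

[0,10] -9+37=28 <50 → l++
[1,10] -8+37=29 <50 → l++
[2,10] -5+37=32 <50 → l++
[3,10] 2+37=39 <50 → l++
[4,10] 7+37=44 <50 → l++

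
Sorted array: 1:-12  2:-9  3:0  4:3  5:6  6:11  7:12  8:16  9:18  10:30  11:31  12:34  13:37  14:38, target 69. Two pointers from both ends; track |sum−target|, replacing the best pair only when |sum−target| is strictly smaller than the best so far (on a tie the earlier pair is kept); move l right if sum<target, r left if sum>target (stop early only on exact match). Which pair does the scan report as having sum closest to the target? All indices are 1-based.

pair (31, 38) with sum 69 (|Δ|=0)

l=1 r=14: -12+38=26 d=43 *, l++
l=2 r=14: -9+38=29 d=40 *, l++
l=3 r=14: 0+38=38 d=31 *, l++
l=4 r=14: 3+38=41 d=28 *, l++
l=5 r=14: 6+38=44 d=25 *, l++
l=6 r=14: 11+38=49 d=20 *, l++
l=7 r=14: 12+38=50 d=19 *, l++
l=8 r=14: 16+38=54 d=15 *, l++
l=9 r=14: 18+38=56 d=13 *, l++
l=10 r=14: 30+38=68 d=1 *, l++
l=11 r=14: 31+38=69 d=0 *, stop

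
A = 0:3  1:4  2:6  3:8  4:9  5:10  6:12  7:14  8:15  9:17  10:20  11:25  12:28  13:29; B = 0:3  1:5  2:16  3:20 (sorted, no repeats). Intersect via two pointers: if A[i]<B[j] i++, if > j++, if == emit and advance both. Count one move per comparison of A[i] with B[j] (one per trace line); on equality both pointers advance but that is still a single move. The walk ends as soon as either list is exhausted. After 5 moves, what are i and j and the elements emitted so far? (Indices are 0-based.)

i=4, j=2, emitted=[3]

[i=0,j=0] 3==3 emit → i++,j++
[i=1,j=1] 4<5 → i++
[i=2,j=1] 6>5 → j++
[i=2,j=2] 6<16 → i++
[i=3,j=2] 8<16 → i++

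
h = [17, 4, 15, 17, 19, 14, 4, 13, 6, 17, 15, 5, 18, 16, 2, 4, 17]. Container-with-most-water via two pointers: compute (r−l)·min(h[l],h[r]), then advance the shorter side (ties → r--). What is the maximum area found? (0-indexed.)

max area = 272

l=0 r=16: min(17,17)*16=272 best=272 *, r--
l=0 r=15: min(17,4)*15=60 best=272, r--
l=0 r=14: min(17,2)*14=28 best=272, r--
l=0 r=13: min(17,16)*13=208 best=272, r--
l=0 r=12: min(17,18)*12=204 best=272, l++
l=1 r=12: min(4,18)*11=44 best=272, l++
l=2 r=12: min(15,18)*10=150 best=272, l++
l=3 r=12: min(17,18)*9=153 best=272, l++
l=4 r=12: min(19,18)*8=144 best=272, r--
l=4 r=11: min(19,5)*7=35 best=272, r--
l=4 r=10: min(19,15)*6=90 best=272, r--
l=4 r=9: min(19,17)*5=85 best=272, r--
l=4 r=8: min(19,6)*4=24 best=272, r--
l=4 r=7: min(19,13)*3=39 best=272, r--
l=4 r=6: min(19,4)*2=8 best=272, r--
l=4 r=5: min(19,14)*1=14 best=272, r--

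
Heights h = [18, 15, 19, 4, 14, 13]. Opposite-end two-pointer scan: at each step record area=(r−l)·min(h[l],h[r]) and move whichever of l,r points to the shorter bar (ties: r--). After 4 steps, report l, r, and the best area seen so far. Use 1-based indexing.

l=1 r=6: min(18,13)*5=65 best=65 *, r--
l=1 r=5: min(18,14)*4=56 best=65, r--
l=1 r=4: min(18,4)*3=12 best=65, r--
l=1 r=3: min(18,19)*2=36 best=65, l++

l=2, r=3, best area=65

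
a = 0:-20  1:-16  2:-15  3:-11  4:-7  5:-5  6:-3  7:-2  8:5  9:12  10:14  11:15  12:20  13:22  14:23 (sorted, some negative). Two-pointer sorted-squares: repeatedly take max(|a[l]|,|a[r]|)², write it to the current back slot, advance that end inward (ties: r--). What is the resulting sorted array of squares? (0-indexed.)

[4, 9, 25, 25, 49, 121, 144, 196, 225, 225, 256, 400, 400, 484, 529]

[0,14] |-20|<=|23| out[14]=529 → r--
[0,13] |-20|<=|22| out[13]=484 → r--
[0,12] |-20|<=|20| out[12]=400 → r--
[0,11] |-20|>|15| out[11]=400 → l++
[1,11] |-16|>|15| out[10]=256 → l++
[2,11] |-15|<=|15| out[9]=225 → r--
[2,10] |-15|>|14| out[8]=225 → l++
[3,10] |-11|<=|14| out[7]=196 → r--
[3,9] |-11|<=|12| out[6]=144 → r--
[3,8] |-11|>|5| out[5]=121 → l++
[4,8] |-7|>|5| out[4]=49 → l++
[5,8] |-5|<=|5| out[3]=25 → r--
[5,7] |-5|>|-2| out[2]=25 → l++
[6,7] |-3|>|-2| out[1]=9 → l++
[7,7] |-2|<=|-2| out[0]=4 → r--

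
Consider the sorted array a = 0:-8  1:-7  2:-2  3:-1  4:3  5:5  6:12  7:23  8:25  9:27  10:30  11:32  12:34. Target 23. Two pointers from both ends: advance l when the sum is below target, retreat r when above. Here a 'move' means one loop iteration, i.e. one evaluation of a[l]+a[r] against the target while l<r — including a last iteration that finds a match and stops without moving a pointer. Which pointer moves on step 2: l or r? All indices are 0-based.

r

[0,12] -8+34=26 >23 → r--
[0,11] -8+32=24 >23 → r--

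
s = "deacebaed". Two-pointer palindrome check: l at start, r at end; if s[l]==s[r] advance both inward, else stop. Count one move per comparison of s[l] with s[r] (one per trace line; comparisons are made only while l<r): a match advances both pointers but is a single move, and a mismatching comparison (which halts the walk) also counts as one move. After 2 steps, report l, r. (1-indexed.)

l=1 r=9: 'd'=='d', l++,r--
l=2 r=8: 'e'=='e', l++,r--

l=3, r=7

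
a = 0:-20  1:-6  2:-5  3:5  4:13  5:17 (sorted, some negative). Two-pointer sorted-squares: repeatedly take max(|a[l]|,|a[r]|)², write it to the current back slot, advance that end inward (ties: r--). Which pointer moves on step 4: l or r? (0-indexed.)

[0,5] |-20|>|17| out[5]=400 → l++
[1,5] |-6|<=|17| out[4]=289 → r--
[1,4] |-6|<=|13| out[3]=169 → r--
[1,3] |-6|>|5| out[2]=36 → l++

l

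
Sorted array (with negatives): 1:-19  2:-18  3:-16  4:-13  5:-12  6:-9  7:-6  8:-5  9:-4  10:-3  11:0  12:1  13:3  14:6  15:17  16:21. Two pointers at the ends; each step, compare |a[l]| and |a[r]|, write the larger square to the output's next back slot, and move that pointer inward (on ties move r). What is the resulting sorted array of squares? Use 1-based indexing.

[0, 1, 9, 9, 16, 25, 36, 36, 81, 144, 169, 256, 289, 324, 361, 441]

[1,16] |-19|<=|21| out[16]=441 → r--
[1,15] |-19|>|17| out[15]=361 → l++
[2,15] |-18|>|17| out[14]=324 → l++
[3,15] |-16|<=|17| out[13]=289 → r--
[3,14] |-16|>|6| out[12]=256 → l++
[4,14] |-13|>|6| out[11]=169 → l++
[5,14] |-12|>|6| out[10]=144 → l++
[6,14] |-9|>|6| out[9]=81 → l++
[7,14] |-6|<=|6| out[8]=36 → r--
[7,13] |-6|>|3| out[7]=36 → l++
[8,13] |-5|>|3| out[6]=25 → l++
[9,13] |-4|>|3| out[5]=16 → l++
[10,13] |-3|<=|3| out[4]=9 → r--
[10,12] |-3|>|1| out[3]=9 → l++
[11,12] |0|<=|1| out[2]=1 → r--
[11,11] |0|<=|0| out[1]=0 → r--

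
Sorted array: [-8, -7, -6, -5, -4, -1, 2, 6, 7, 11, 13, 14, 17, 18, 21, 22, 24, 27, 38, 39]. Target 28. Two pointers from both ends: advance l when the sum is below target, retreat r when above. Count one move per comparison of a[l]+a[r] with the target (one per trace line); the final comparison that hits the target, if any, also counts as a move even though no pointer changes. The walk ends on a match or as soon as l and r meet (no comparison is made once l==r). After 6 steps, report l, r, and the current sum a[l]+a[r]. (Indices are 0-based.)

l=0 r=19: -8+39=31 >28, r--
l=0 r=18: -8+38=30 >28, r--
l=0 r=17: -8+27=19 <28, l++
l=1 r=17: -7+27=20 <28, l++
l=2 r=17: -6+27=21 <28, l++
l=3 r=17: -5+27=22 <28, l++

l=4, r=17, sum=23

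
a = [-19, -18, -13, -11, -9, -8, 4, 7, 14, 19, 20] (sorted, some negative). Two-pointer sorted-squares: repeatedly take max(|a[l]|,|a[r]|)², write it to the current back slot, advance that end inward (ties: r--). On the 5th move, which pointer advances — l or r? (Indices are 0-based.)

r

l=0 r=10: |-19|<=|20| out[10]=400, r--
l=0 r=9: |-19|<=|19| out[9]=361, r--
l=0 r=8: |-19|>|14| out[8]=361, l++
l=1 r=8: |-18|>|14| out[7]=324, l++
l=2 r=8: |-13|<=|14| out[6]=196, r--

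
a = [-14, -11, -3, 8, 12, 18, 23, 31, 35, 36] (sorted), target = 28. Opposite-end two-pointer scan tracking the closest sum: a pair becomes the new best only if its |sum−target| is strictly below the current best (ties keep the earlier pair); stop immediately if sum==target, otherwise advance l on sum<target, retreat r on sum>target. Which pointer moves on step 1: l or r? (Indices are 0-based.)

[0,9] -14+36=22 d=6 * → l++

l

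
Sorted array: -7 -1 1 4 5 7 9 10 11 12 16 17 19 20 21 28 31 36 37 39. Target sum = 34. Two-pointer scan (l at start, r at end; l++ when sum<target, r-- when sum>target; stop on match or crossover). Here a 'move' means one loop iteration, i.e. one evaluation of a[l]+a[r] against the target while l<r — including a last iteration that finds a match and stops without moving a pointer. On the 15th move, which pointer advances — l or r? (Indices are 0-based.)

[0,19] -7+39=32 <34 → l++
[1,19] -1+39=38 >34 → r--
[1,18] -1+37=36 >34 → r--
[1,17] -1+36=35 >34 → r--
[1,16] -1+31=30 <34 → l++
[2,16] 1+31=32 <34 → l++
[3,16] 4+31=35 >34 → r--
[3,15] 4+28=32 <34 → l++
[4,15] 5+28=33 <34 → l++
[5,15] 7+28=35 >34 → r--
[5,14] 7+21=28 <34 → l++
[6,14] 9+21=30 <34 → l++
[7,14] 10+21=31 <34 → l++
[8,14] 11+21=32 <34 → l++
[9,14] 12+21=33 <34 → l++

l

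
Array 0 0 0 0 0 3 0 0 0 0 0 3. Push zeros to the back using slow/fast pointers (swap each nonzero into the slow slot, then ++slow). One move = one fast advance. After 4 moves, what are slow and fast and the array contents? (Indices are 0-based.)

(s=0,f=0) a[fast]=0 → fast++
(s=0,f=1) a[fast]=0 → fast++
(s=0,f=2) a[fast]=0 → fast++
(s=0,f=3) a[fast]=0 → fast++

slow=0, fast=4, a=[0, 0, 0, 0, 0, 3, 0, 0, 0, 0, 0, 3]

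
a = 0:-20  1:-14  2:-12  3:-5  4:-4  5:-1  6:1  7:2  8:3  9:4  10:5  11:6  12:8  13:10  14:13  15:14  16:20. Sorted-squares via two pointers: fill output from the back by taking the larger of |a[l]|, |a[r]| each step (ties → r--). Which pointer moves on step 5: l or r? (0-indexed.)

r

l=0 r=16: |-20|<=|20| out[16]=400, r--
l=0 r=15: |-20|>|14| out[15]=400, l++
l=1 r=15: |-14|<=|14| out[14]=196, r--
l=1 r=14: |-14|>|13| out[13]=196, l++
l=2 r=14: |-12|<=|13| out[12]=169, r--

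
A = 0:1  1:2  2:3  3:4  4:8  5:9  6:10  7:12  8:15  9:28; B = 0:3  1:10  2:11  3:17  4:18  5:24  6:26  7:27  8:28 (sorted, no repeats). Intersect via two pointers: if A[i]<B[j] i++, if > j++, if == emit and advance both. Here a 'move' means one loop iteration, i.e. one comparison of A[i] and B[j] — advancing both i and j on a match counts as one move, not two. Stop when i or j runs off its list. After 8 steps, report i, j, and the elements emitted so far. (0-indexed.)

[i=0,j=0] 1<3 → i++
[i=1,j=0] 2<3 → i++
[i=2,j=0] 3==3 emit → i++,j++
[i=3,j=1] 4<10 → i++
[i=4,j=1] 8<10 → i++
[i=5,j=1] 9<10 → i++
[i=6,j=1] 10==10 emit → i++,j++
[i=7,j=2] 12>11 → j++

i=7, j=3, emitted=[3, 10]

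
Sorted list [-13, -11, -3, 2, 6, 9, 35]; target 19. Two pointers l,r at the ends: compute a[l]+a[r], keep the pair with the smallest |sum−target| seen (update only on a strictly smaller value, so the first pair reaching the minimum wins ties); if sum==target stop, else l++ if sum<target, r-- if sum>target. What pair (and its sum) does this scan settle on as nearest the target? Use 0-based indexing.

[0,6] -13+35=22 d=3 * → r--
[0,5] -13+9=-4 d=23 → l++
[1,5] -11+9=-2 d=21 → l++
[2,5] -3+9=6 d=13 → l++
[3,5] 2+9=11 d=8 → l++
[4,5] 6+9=15 d=4 → l++

pair (-13, 35) with sum 22 (|Δ|=3)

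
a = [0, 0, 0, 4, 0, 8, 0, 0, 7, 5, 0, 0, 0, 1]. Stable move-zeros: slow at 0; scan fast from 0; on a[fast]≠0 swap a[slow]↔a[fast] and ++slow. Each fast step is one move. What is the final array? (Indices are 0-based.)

[4, 8, 7, 5, 1, 0, 0, 0, 0, 0, 0, 0, 0, 0]

(s=0,f=0) a[fast]=0 → fast++
(s=0,f=1) a[fast]=0 → fast++
(s=0,f=2) a[fast]=0 → fast++
(s=0,f=3) a[fast]=4≠0 swap→a[0]=4 → slow++,fast++
(s=1,f=4) a[fast]=0 → fast++
(s=1,f=5) a[fast]=8≠0 swap→a[1]=8 → slow++,fast++
(s=2,f=6) a[fast]=0 → fast++
(s=2,f=7) a[fast]=0 → fast++
(s=2,f=8) a[fast]=7≠0 swap→a[2]=7 → slow++,fast++
(s=3,f=9) a[fast]=5≠0 swap→a[3]=5 → slow++,fast++
(s=4,f=10) a[fast]=0 → fast++
(s=4,f=11) a[fast]=0 → fast++
(s=4,f=12) a[fast]=0 → fast++
(s=4,f=13) a[fast]=1≠0 swap→a[4]=1 → slow++,fast++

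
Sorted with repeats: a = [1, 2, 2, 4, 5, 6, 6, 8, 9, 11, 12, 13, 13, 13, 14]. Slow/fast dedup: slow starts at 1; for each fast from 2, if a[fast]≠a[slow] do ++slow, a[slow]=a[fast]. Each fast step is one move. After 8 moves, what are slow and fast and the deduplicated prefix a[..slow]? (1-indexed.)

(s=1,f=2) a[fast]=2≠a[slow]=1 write a[2]=2 → slow++,fast++
(s=2,f=3) a[fast]=2=a[slow] dup → fast++
(s=2,f=4) a[fast]=4≠a[slow]=2 write a[3]=4 → slow++,fast++
(s=3,f=5) a[fast]=5≠a[slow]=4 write a[4]=5 → slow++,fast++
(s=4,f=6) a[fast]=6≠a[slow]=5 write a[5]=6 → slow++,fast++
(s=5,f=7) a[fast]=6=a[slow] dup → fast++
(s=5,f=8) a[fast]=8≠a[slow]=6 write a[6]=8 → slow++,fast++
(s=6,f=9) a[fast]=9≠a[slow]=8 write a[7]=9 → slow++,fast++

slow=7, fast=10, prefix=[1, 2, 4, 5, 6, 8, 9]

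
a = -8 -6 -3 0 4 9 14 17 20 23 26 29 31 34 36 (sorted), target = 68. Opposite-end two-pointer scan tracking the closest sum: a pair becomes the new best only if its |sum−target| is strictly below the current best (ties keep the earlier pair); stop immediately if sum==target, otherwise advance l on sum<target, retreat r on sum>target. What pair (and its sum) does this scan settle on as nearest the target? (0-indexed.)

l=0 r=14: -8+36=28 d=40 *, l++
l=1 r=14: -6+36=30 d=38 *, l++
l=2 r=14: -3+36=33 d=35 *, l++
l=3 r=14: 0+36=36 d=32 *, l++
l=4 r=14: 4+36=40 d=28 *, l++
l=5 r=14: 9+36=45 d=23 *, l++
l=6 r=14: 14+36=50 d=18 *, l++
l=7 r=14: 17+36=53 d=15 *, l++
l=8 r=14: 20+36=56 d=12 *, l++
l=9 r=14: 23+36=59 d=9 *, l++
l=10 r=14: 26+36=62 d=6 *, l++
l=11 r=14: 29+36=65 d=3 *, l++
l=12 r=14: 31+36=67 d=1 *, l++
l=13 r=14: 34+36=70 d=2, r--

pair (31, 36) with sum 67 (|Δ|=1)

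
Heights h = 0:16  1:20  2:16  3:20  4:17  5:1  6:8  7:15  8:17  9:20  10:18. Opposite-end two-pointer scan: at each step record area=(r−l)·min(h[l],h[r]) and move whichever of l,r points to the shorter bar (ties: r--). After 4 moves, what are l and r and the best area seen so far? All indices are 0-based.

l=0 r=10: min(16,18)*10=160 best=160 *, l++
l=1 r=10: min(20,18)*9=162 best=162 *, r--
l=1 r=9: min(20,20)*8=160 best=162, r--
l=1 r=8: min(20,17)*7=119 best=162, r--

l=1, r=7, best area=162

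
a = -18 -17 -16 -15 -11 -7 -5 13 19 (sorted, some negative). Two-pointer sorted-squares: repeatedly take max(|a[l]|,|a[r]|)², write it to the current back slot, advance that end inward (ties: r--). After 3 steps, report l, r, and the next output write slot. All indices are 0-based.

l=2, r=7, next write slot=5

[0,8] |-18|<=|19| out[8]=361 → r--
[0,7] |-18|>|13| out[7]=324 → l++
[1,7] |-17|>|13| out[6]=289 → l++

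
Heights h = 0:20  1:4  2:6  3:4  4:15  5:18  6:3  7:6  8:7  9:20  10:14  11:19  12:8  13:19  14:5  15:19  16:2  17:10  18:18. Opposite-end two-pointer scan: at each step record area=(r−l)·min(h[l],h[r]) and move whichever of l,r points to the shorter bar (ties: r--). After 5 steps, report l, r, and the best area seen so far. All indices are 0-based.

l=0, r=13, best area=324

l=0 r=18: min(20,18)*18=324 best=324 *, r--
l=0 r=17: min(20,10)*17=170 best=324, r--
l=0 r=16: min(20,2)*16=32 best=324, r--
l=0 r=15: min(20,19)*15=285 best=324, r--
l=0 r=14: min(20,5)*14=70 best=324, r--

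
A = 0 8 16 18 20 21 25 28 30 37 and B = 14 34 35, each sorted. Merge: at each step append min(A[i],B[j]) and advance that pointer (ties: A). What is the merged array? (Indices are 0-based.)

[0, 8, 14, 16, 18, 20, 21, 25, 28, 30, 34, 35, 37]

i=0 j=0: A[i]=0<=B[j]=14 take 0, i++
i=1 j=0: A[i]=8<=B[j]=14 take 8, i++
i=2 j=0: A[i]=16>B[j]=14 take 14, j++
i=2 j=1: A[i]=16<=B[j]=34 take 16, i++
i=3 j=1: A[i]=18<=B[j]=34 take 18, i++
i=4 j=1: A[i]=20<=B[j]=34 take 20, i++
i=5 j=1: A[i]=21<=B[j]=34 take 21, i++
i=6 j=1: A[i]=25<=B[j]=34 take 25, i++
i=7 j=1: A[i]=28<=B[j]=34 take 28, i++
i=8 j=1: A[i]=30<=B[j]=34 take 30, i++
i=9 j=1: A[i]=37>B[j]=34 take 34, j++
i=9 j=2: A[i]=37>B[j]=35 take 35, j++
i=9 j=3: B done, take A[i]=37, i++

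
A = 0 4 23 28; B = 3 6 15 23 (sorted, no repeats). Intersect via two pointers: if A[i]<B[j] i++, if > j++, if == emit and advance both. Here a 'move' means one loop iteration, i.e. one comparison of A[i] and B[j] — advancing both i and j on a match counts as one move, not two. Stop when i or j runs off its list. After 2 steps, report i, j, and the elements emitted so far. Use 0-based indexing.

[i=0,j=0] 0<3 → i++
[i=1,j=0] 4>3 → j++

i=1, j=1, emitted=[]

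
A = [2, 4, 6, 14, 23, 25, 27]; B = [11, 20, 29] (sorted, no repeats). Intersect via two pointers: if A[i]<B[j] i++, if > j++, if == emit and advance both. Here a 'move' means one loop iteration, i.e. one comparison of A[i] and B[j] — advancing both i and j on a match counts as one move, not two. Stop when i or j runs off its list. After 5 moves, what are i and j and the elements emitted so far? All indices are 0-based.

i=4, j=1, emitted=[]

[i=0,j=0] 2<11 → i++
[i=1,j=0] 4<11 → i++
[i=2,j=0] 6<11 → i++
[i=3,j=0] 14>11 → j++
[i=3,j=1] 14<20 → i++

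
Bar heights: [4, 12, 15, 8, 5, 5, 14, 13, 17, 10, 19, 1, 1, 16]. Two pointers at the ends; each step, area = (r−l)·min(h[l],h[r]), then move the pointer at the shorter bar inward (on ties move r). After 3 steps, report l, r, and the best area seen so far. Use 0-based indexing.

[0,13] min(4,16)*13=52 best=52 * → l++
[1,13] min(12,16)*12=144 best=144 * → l++
[2,13] min(15,16)*11=165 best=165 * → l++

l=3, r=13, best area=165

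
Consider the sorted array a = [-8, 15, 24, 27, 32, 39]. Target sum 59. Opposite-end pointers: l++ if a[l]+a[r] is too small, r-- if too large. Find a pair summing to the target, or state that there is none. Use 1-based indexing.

[1,6] -8+39=31 <59 → l++
[2,6] 15+39=54 <59 → l++
[3,6] 24+39=63 >59 → r--
[3,5] 24+32=56 <59 → l++
[4,5] 27+32=59 → found

(27, 32)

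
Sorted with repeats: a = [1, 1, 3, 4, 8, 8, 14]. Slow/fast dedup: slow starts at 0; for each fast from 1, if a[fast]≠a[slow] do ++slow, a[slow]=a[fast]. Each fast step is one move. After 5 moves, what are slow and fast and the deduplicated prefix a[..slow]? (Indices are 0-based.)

slow=3, fast=6, prefix=[1, 3, 4, 8]

(s=0,f=1) a[fast]=1=a[slow] dup → fast++
(s=0,f=2) a[fast]=3≠a[slow]=1 write a[1]=3 → slow++,fast++
(s=1,f=3) a[fast]=4≠a[slow]=3 write a[2]=4 → slow++,fast++
(s=2,f=4) a[fast]=8≠a[slow]=4 write a[3]=8 → slow++,fast++
(s=3,f=5) a[fast]=8=a[slow] dup → fast++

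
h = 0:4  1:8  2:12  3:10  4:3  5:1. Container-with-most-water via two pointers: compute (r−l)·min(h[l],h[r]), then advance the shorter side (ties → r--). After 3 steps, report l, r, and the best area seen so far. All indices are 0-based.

l=0 r=5: min(4,1)*5=5 best=5 *, r--
l=0 r=4: min(4,3)*4=12 best=12 *, r--
l=0 r=3: min(4,10)*3=12 best=12, l++

l=1, r=3, best area=12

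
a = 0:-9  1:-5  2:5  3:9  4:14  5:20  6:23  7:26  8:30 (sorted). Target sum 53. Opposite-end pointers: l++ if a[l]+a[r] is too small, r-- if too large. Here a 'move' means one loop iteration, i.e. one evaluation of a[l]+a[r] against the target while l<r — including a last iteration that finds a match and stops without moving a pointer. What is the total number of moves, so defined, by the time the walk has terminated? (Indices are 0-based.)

7 moves

l=0 r=8: -9+30=21 <53, l++
l=1 r=8: -5+30=25 <53, l++
l=2 r=8: 5+30=35 <53, l++
l=3 r=8: 9+30=39 <53, l++
l=4 r=8: 14+30=44 <53, l++
l=5 r=8: 20+30=50 <53, l++
l=6 r=8: 23+30=53, found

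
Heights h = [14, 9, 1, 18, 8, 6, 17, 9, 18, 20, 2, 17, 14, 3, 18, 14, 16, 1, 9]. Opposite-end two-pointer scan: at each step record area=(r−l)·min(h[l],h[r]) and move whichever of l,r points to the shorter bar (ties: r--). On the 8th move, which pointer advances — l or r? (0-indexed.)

l=0 r=18: min(14,9)*18=162 best=162 *, r--
l=0 r=17: min(14,1)*17=17 best=162, r--
l=0 r=16: min(14,16)*16=224 best=224 *, l++
l=1 r=16: min(9,16)*15=135 best=224, l++
l=2 r=16: min(1,16)*14=14 best=224, l++
l=3 r=16: min(18,16)*13=208 best=224, r--
l=3 r=15: min(18,14)*12=168 best=224, r--
l=3 r=14: min(18,18)*11=198 best=224, r--

r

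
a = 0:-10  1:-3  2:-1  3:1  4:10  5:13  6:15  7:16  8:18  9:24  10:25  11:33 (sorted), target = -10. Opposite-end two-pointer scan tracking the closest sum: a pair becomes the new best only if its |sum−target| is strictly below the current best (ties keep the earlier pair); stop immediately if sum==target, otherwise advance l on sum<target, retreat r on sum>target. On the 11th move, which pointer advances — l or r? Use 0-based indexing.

r

[0,11] -10+33=23 d=33 * → r--
[0,10] -10+25=15 d=25 * → r--
[0,9] -10+24=14 d=24 * → r--
[0,8] -10+18=8 d=18 * → r--
[0,7] -10+16=6 d=16 * → r--
[0,6] -10+15=5 d=15 * → r--
[0,5] -10+13=3 d=13 * → r--
[0,4] -10+10=0 d=10 * → r--
[0,3] -10+1=-9 d=1 * → r--
[0,2] -10+-1=-11 d=1 → l++
[1,2] -3+-1=-4 d=6 → r--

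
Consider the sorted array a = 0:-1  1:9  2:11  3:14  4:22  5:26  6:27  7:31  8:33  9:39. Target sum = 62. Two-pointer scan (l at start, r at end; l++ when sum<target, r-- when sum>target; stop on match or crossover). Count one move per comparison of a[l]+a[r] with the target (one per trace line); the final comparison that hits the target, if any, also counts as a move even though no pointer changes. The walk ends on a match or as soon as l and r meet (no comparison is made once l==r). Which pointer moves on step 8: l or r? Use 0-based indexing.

l=0 r=9: -1+39=38 <62, l++
l=1 r=9: 9+39=48 <62, l++
l=2 r=9: 11+39=50 <62, l++
l=3 r=9: 14+39=53 <62, l++
l=4 r=9: 22+39=61 <62, l++
l=5 r=9: 26+39=65 >62, r--
l=5 r=8: 26+33=59 <62, l++
l=6 r=8: 27+33=60 <62, l++

l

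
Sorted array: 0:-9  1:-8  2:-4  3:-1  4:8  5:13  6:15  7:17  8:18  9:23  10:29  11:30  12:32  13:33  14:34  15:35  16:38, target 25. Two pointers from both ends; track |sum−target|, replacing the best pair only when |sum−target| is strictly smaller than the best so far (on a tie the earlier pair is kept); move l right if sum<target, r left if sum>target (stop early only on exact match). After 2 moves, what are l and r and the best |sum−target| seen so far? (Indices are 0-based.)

l=0 r=16: -9+38=29 d=4 *, r--
l=0 r=15: -9+35=26 d=1 *, r--

l=0, r=14, best |Δ|=1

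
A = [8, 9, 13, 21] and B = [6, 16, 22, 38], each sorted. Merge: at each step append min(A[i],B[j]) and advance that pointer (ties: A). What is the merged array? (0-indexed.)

[6, 8, 9, 13, 16, 21, 22, 38]

[i=0,j=0] A[i]=8>B[j]=6 take 6 → j++
[i=0,j=1] A[i]=8<=B[j]=16 take 8 → i++
[i=1,j=1] A[i]=9<=B[j]=16 take 9 → i++
[i=2,j=1] A[i]=13<=B[j]=16 take 13 → i++
[i=3,j=1] A[i]=21>B[j]=16 take 16 → j++
[i=3,j=2] A[i]=21<=B[j]=22 take 21 → i++
[i=4,j=2] A done, take B[j]=22 → j++
[i=4,j=3] A done, take B[j]=38 → j++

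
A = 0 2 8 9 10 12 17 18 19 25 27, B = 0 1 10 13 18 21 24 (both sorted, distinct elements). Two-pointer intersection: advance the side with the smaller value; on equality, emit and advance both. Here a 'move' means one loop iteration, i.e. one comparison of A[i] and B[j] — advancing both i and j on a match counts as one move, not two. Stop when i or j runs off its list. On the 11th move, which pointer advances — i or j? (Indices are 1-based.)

[i=1,j=1] 0==0 emit → i++,j++
[i=2,j=2] 2>1 → j++
[i=2,j=3] 2<10 → i++
[i=3,j=3] 8<10 → i++
[i=4,j=3] 9<10 → i++
[i=5,j=3] 10==10 emit → i++,j++
[i=6,j=4] 12<13 → i++
[i=7,j=4] 17>13 → j++
[i=7,j=5] 17<18 → i++
[i=8,j=5] 18==18 emit → i++,j++
[i=9,j=6] 19<21 → i++

i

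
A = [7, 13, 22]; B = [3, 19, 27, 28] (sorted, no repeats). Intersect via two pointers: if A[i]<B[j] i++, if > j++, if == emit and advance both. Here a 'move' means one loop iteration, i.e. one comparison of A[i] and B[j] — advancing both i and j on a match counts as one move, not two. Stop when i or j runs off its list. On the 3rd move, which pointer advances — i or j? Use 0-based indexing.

i

[i=0,j=0] 7>3 → j++
[i=0,j=1] 7<19 → i++
[i=1,j=1] 13<19 → i++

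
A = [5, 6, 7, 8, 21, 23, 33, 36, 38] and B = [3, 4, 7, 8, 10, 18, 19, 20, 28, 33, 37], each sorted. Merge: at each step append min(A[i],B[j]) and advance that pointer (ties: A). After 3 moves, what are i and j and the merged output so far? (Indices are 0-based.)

[i=0,j=0] A[i]=5>B[j]=3 take 3 → j++
[i=0,j=1] A[i]=5>B[j]=4 take 4 → j++
[i=0,j=2] A[i]=5<=B[j]=7 take 5 → i++

i=1, j=2, merged so far=[3, 4, 5]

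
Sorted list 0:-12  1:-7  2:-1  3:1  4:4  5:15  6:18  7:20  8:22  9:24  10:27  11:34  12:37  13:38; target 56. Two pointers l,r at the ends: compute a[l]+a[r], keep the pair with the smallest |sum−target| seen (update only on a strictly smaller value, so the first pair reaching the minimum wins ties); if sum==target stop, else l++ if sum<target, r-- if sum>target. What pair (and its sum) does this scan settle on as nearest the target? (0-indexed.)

l=0 r=13: -12+38=26 d=30 *, l++
l=1 r=13: -7+38=31 d=25 *, l++
l=2 r=13: -1+38=37 d=19 *, l++
l=3 r=13: 1+38=39 d=17 *, l++
l=4 r=13: 4+38=42 d=14 *, l++
l=5 r=13: 15+38=53 d=3 *, l++
l=6 r=13: 18+38=56 d=0 *, stop

pair (18, 38) with sum 56 (|Δ|=0)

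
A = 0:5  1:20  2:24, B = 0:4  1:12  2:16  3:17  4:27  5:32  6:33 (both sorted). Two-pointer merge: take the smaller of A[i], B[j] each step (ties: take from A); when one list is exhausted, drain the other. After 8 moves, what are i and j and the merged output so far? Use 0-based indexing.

i=3, j=5, merged so far=[4, 5, 12, 16, 17, 20, 24, 27]

[i=0,j=0] A[i]=5>B[j]=4 take 4 → j++
[i=0,j=1] A[i]=5<=B[j]=12 take 5 → i++
[i=1,j=1] A[i]=20>B[j]=12 take 12 → j++
[i=1,j=2] A[i]=20>B[j]=16 take 16 → j++
[i=1,j=3] A[i]=20>B[j]=17 take 17 → j++
[i=1,j=4] A[i]=20<=B[j]=27 take 20 → i++
[i=2,j=4] A[i]=24<=B[j]=27 take 24 → i++
[i=3,j=4] A done, take B[j]=27 → j++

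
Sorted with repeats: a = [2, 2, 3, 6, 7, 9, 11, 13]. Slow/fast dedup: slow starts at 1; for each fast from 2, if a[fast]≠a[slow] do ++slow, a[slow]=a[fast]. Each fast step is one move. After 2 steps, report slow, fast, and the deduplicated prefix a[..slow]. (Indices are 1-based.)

(s=1,f=2) a[fast]=2=a[slow] dup → fast++
(s=1,f=3) a[fast]=3≠a[slow]=2 write a[2]=3 → slow++,fast++

slow=2, fast=4, prefix=[2, 3]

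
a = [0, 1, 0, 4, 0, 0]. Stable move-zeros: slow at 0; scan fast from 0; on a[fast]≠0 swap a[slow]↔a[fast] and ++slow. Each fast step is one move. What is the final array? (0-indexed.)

[1, 4, 0, 0, 0, 0]

slow=0 fast=0: a[fast]=0, fast++
slow=0 fast=1: a[fast]=1≠0 swap→a[0]=1, slow++,fast++
slow=1 fast=2: a[fast]=0, fast++
slow=1 fast=3: a[fast]=4≠0 swap→a[1]=4, slow++,fast++
slow=2 fast=4: a[fast]=0, fast++
slow=2 fast=5: a[fast]=0, fast++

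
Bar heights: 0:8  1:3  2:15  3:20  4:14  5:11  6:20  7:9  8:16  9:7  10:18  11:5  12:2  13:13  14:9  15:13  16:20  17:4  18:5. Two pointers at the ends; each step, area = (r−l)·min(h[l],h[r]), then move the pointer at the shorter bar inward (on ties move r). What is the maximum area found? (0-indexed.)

max area = 260

l=0 r=18: min(8,5)*18=90 best=90 *, r--
l=0 r=17: min(8,4)*17=68 best=90, r--
l=0 r=16: min(8,20)*16=128 best=128 *, l++
l=1 r=16: min(3,20)*15=45 best=128, l++
l=2 r=16: min(15,20)*14=210 best=210 *, l++
l=3 r=16: min(20,20)*13=260 best=260 *, r--
l=3 r=15: min(20,13)*12=156 best=260, r--
l=3 r=14: min(20,9)*11=99 best=260, r--
l=3 r=13: min(20,13)*10=130 best=260, r--
l=3 r=12: min(20,2)*9=18 best=260, r--
l=3 r=11: min(20,5)*8=40 best=260, r--
l=3 r=10: min(20,18)*7=126 best=260, r--
l=3 r=9: min(20,7)*6=42 best=260, r--
l=3 r=8: min(20,16)*5=80 best=260, r--
l=3 r=7: min(20,9)*4=36 best=260, r--
l=3 r=6: min(20,20)*3=60 best=260, r--
l=3 r=5: min(20,11)*2=22 best=260, r--
l=3 r=4: min(20,14)*1=14 best=260, r--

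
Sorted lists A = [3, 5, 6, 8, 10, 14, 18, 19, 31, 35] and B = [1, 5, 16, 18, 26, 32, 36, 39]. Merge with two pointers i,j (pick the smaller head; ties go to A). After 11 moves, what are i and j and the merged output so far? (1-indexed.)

[i=1,j=1] A[i]=3>B[j]=1 take 1 → j++
[i=1,j=2] A[i]=3<=B[j]=5 take 3 → i++
[i=2,j=2] A[i]=5<=B[j]=5 take 5 → i++
[i=3,j=2] A[i]=6>B[j]=5 take 5 → j++
[i=3,j=3] A[i]=6<=B[j]=16 take 6 → i++
[i=4,j=3] A[i]=8<=B[j]=16 take 8 → i++
[i=5,j=3] A[i]=10<=B[j]=16 take 10 → i++
[i=6,j=3] A[i]=14<=B[j]=16 take 14 → i++
[i=7,j=3] A[i]=18>B[j]=16 take 16 → j++
[i=7,j=4] A[i]=18<=B[j]=18 take 18 → i++
[i=8,j=4] A[i]=19>B[j]=18 take 18 → j++

i=8, j=5, merged so far=[1, 3, 5, 5, 6, 8, 10, 14, 16, 18, 18]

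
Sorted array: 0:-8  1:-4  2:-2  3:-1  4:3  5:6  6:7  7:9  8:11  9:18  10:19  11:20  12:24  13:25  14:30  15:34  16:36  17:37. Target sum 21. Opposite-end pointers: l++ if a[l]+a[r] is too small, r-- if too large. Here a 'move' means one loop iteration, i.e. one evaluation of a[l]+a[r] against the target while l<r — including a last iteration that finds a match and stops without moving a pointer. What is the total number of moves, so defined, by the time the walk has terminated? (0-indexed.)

[0,17] -8+37=29 >21 → r--
[0,16] -8+36=28 >21 → r--
[0,15] -8+34=26 >21 → r--
[0,14] -8+30=22 >21 → r--
[0,13] -8+25=17 <21 → l++
[1,13] -4+25=21 → found

6 moves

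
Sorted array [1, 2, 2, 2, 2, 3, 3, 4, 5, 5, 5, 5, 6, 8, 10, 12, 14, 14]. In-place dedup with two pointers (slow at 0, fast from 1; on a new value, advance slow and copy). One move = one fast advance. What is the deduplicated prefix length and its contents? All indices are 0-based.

length 10; prefix = [1, 2, 3, 4, 5, 6, 8, 10, 12, 14]

(s=0,f=1) a[fast]=2≠a[slow]=1 write a[1]=2 → slow++,fast++
(s=1,f=2) a[fast]=2=a[slow] dup → fast++
(s=1,f=3) a[fast]=2=a[slow] dup → fast++
(s=1,f=4) a[fast]=2=a[slow] dup → fast++
(s=1,f=5) a[fast]=3≠a[slow]=2 write a[2]=3 → slow++,fast++
(s=2,f=6) a[fast]=3=a[slow] dup → fast++
(s=2,f=7) a[fast]=4≠a[slow]=3 write a[3]=4 → slow++,fast++
(s=3,f=8) a[fast]=5≠a[slow]=4 write a[4]=5 → slow++,fast++
(s=4,f=9) a[fast]=5=a[slow] dup → fast++
(s=4,f=10) a[fast]=5=a[slow] dup → fast++
(s=4,f=11) a[fast]=5=a[slow] dup → fast++
(s=4,f=12) a[fast]=6≠a[slow]=5 write a[5]=6 → slow++,fast++
(s=5,f=13) a[fast]=8≠a[slow]=6 write a[6]=8 → slow++,fast++
(s=6,f=14) a[fast]=10≠a[slow]=8 write a[7]=10 → slow++,fast++
(s=7,f=15) a[fast]=12≠a[slow]=10 write a[8]=12 → slow++,fast++
(s=8,f=16) a[fast]=14≠a[slow]=12 write a[9]=14 → slow++,fast++
(s=9,f=17) a[fast]=14=a[slow] dup → fast++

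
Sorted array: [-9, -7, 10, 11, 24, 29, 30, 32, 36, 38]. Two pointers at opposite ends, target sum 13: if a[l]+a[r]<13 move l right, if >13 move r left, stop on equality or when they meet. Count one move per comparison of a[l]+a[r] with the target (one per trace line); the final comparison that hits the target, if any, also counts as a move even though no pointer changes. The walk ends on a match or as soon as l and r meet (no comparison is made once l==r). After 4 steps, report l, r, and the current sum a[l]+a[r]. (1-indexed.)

l=1, r=6, sum=20

l=1 r=10: -9+38=29 >13, r--
l=1 r=9: -9+36=27 >13, r--
l=1 r=8: -9+32=23 >13, r--
l=1 r=7: -9+30=21 >13, r--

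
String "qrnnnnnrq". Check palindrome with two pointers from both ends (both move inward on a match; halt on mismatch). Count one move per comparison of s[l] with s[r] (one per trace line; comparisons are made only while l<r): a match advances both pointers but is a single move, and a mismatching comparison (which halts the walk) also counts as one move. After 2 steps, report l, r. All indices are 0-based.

[0,8] 'q'=='q' → l++,r--
[1,7] 'r'=='r' → l++,r--

l=2, r=6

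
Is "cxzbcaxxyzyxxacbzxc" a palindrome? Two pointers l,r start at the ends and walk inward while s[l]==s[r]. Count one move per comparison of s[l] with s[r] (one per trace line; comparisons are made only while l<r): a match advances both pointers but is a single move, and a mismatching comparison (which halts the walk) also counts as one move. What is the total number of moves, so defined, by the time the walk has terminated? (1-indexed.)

l=1 r=19: 'c'=='c', l++,r--
l=2 r=18: 'x'=='x', l++,r--
l=3 r=17: 'z'=='z', l++,r--
l=4 r=16: 'b'=='b', l++,r--
l=5 r=15: 'c'=='c', l++,r--
l=6 r=14: 'a'=='a', l++,r--
l=7 r=13: 'x'=='x', l++,r--
l=8 r=12: 'x'=='x', l++,r--
l=9 r=11: 'y'=='y', l++,r--

9 moves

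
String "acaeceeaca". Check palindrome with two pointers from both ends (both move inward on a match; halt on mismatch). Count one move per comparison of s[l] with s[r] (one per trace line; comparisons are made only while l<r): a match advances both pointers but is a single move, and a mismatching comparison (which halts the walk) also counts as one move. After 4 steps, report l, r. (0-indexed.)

l=4, r=5

l=0 r=9: 'a'=='a', l++,r--
l=1 r=8: 'c'=='c', l++,r--
l=2 r=7: 'a'=='a', l++,r--
l=3 r=6: 'e'=='e', l++,r--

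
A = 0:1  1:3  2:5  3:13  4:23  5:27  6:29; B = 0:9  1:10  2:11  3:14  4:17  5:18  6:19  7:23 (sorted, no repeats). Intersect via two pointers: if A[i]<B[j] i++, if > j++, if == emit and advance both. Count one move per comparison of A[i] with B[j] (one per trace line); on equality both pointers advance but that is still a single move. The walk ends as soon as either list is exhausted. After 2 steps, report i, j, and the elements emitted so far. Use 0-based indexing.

[i=0,j=0] 1<9 → i++
[i=1,j=0] 3<9 → i++

i=2, j=0, emitted=[]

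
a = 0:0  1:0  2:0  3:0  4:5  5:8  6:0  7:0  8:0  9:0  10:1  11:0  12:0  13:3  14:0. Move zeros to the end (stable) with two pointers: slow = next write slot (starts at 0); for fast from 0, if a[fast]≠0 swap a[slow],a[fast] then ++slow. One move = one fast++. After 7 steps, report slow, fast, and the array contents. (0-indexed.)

slow=0 fast=0: a[fast]=0, fast++
slow=0 fast=1: a[fast]=0, fast++
slow=0 fast=2: a[fast]=0, fast++
slow=0 fast=3: a[fast]=0, fast++
slow=0 fast=4: a[fast]=5≠0 swap→a[0]=5, slow++,fast++
slow=1 fast=5: a[fast]=8≠0 swap→a[1]=8, slow++,fast++
slow=2 fast=6: a[fast]=0, fast++

slow=2, fast=7, a=[5, 8, 0, 0, 0, 0, 0, 0, 0, 0, 1, 0, 0, 3, 0]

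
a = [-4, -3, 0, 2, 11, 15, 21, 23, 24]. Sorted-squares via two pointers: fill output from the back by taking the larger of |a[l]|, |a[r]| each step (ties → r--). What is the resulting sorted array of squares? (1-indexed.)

[1,9] |-4|<=|24| out[9]=576 → r--
[1,8] |-4|<=|23| out[8]=529 → r--
[1,7] |-4|<=|21| out[7]=441 → r--
[1,6] |-4|<=|15| out[6]=225 → r--
[1,5] |-4|<=|11| out[5]=121 → r--
[1,4] |-4|>|2| out[4]=16 → l++
[2,4] |-3|>|2| out[3]=9 → l++
[3,4] |0|<=|2| out[2]=4 → r--
[3,3] |0|<=|0| out[1]=0 → r--

[0, 4, 9, 16, 121, 225, 441, 529, 576]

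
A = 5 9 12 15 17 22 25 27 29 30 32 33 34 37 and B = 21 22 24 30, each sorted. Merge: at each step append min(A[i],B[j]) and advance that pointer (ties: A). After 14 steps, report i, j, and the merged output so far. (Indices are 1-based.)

i=11, j=5, merged so far=[5, 9, 12, 15, 17, 21, 22, 22, 24, 25, 27, 29, 30, 30]

[i=1,j=1] A[i]=5<=B[j]=21 take 5 → i++
[i=2,j=1] A[i]=9<=B[j]=21 take 9 → i++
[i=3,j=1] A[i]=12<=B[j]=21 take 12 → i++
[i=4,j=1] A[i]=15<=B[j]=21 take 15 → i++
[i=5,j=1] A[i]=17<=B[j]=21 take 17 → i++
[i=6,j=1] A[i]=22>B[j]=21 take 21 → j++
[i=6,j=2] A[i]=22<=B[j]=22 take 22 → i++
[i=7,j=2] A[i]=25>B[j]=22 take 22 → j++
[i=7,j=3] A[i]=25>B[j]=24 take 24 → j++
[i=7,j=4] A[i]=25<=B[j]=30 take 25 → i++
[i=8,j=4] A[i]=27<=B[j]=30 take 27 → i++
[i=9,j=4] A[i]=29<=B[j]=30 take 29 → i++
[i=10,j=4] A[i]=30<=B[j]=30 take 30 → i++
[i=11,j=4] A[i]=32>B[j]=30 take 30 → j++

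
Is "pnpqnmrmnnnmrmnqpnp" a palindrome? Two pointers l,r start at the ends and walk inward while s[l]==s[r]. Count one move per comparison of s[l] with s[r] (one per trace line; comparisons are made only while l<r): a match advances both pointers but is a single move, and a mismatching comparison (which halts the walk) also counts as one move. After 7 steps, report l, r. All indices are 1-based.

l=8, r=12

[1,19] 'p'=='p' → l++,r--
[2,18] 'n'=='n' → l++,r--
[3,17] 'p'=='p' → l++,r--
[4,16] 'q'=='q' → l++,r--
[5,15] 'n'=='n' → l++,r--
[6,14] 'm'=='m' → l++,r--
[7,13] 'r'=='r' → l++,r--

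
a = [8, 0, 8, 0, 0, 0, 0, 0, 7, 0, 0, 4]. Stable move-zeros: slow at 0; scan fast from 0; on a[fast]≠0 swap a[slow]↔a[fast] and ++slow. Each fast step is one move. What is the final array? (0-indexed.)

(s=0,f=0) a[fast]=8≠0 swap→a[0]=8 → slow++,fast++
(s=1,f=1) a[fast]=0 → fast++
(s=1,f=2) a[fast]=8≠0 swap→a[1]=8 → slow++,fast++
(s=2,f=3) a[fast]=0 → fast++
(s=2,f=4) a[fast]=0 → fast++
(s=2,f=5) a[fast]=0 → fast++
(s=2,f=6) a[fast]=0 → fast++
(s=2,f=7) a[fast]=0 → fast++
(s=2,f=8) a[fast]=7≠0 swap→a[2]=7 → slow++,fast++
(s=3,f=9) a[fast]=0 → fast++
(s=3,f=10) a[fast]=0 → fast++
(s=3,f=11) a[fast]=4≠0 swap→a[3]=4 → slow++,fast++

[8, 8, 7, 4, 0, 0, 0, 0, 0, 0, 0, 0]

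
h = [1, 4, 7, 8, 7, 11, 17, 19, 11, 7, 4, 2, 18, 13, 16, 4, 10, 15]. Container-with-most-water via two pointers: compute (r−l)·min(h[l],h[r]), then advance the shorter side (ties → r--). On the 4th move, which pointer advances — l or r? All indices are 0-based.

l

[0,17] min(1,15)*17=17 best=17 * → l++
[1,17] min(4,15)*16=64 best=64 * → l++
[2,17] min(7,15)*15=105 best=105 * → l++
[3,17] min(8,15)*14=112 best=112 * → l++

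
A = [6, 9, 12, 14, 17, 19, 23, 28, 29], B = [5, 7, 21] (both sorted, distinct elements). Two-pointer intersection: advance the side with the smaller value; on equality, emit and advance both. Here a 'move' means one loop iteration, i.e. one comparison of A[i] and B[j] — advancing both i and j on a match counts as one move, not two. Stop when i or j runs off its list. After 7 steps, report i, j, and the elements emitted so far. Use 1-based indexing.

[i=1,j=1] 6>5 → j++
[i=1,j=2] 6<7 → i++
[i=2,j=2] 9>7 → j++
[i=2,j=3] 9<21 → i++
[i=3,j=3] 12<21 → i++
[i=4,j=3] 14<21 → i++
[i=5,j=3] 17<21 → i++

i=6, j=3, emitted=[]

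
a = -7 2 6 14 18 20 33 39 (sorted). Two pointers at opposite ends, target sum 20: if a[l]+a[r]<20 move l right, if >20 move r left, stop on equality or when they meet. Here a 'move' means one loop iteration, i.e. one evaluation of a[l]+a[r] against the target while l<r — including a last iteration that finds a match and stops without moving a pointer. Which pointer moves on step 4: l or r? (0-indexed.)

r

[0,7] -7+39=32 >20 → r--
[0,6] -7+33=26 >20 → r--
[0,5] -7+20=13 <20 → l++
[1,5] 2+20=22 >20 → r--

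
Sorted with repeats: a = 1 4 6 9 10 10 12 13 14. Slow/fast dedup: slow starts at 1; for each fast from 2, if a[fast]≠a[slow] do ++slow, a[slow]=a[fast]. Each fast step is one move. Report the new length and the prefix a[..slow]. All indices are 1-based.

length 8; prefix = [1, 4, 6, 9, 10, 12, 13, 14]

(s=1,f=2) a[fast]=4≠a[slow]=1 write a[2]=4 → slow++,fast++
(s=2,f=3) a[fast]=6≠a[slow]=4 write a[3]=6 → slow++,fast++
(s=3,f=4) a[fast]=9≠a[slow]=6 write a[4]=9 → slow++,fast++
(s=4,f=5) a[fast]=10≠a[slow]=9 write a[5]=10 → slow++,fast++
(s=5,f=6) a[fast]=10=a[slow] dup → fast++
(s=5,f=7) a[fast]=12≠a[slow]=10 write a[6]=12 → slow++,fast++
(s=6,f=8) a[fast]=13≠a[slow]=12 write a[7]=13 → slow++,fast++
(s=7,f=9) a[fast]=14≠a[slow]=13 write a[8]=14 → slow++,fast++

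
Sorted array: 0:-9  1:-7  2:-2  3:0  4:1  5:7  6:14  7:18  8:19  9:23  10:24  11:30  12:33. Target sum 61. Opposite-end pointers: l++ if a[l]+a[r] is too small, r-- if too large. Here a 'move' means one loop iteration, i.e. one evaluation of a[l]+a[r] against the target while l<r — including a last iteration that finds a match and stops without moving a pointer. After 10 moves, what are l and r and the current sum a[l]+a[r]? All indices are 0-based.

l=0 r=12: -9+33=24 <61, l++
l=1 r=12: -7+33=26 <61, l++
l=2 r=12: -2+33=31 <61, l++
l=3 r=12: 0+33=33 <61, l++
l=4 r=12: 1+33=34 <61, l++
l=5 r=12: 7+33=40 <61, l++
l=6 r=12: 14+33=47 <61, l++
l=7 r=12: 18+33=51 <61, l++
l=8 r=12: 19+33=52 <61, l++
l=9 r=12: 23+33=56 <61, l++

l=10, r=12, sum=57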